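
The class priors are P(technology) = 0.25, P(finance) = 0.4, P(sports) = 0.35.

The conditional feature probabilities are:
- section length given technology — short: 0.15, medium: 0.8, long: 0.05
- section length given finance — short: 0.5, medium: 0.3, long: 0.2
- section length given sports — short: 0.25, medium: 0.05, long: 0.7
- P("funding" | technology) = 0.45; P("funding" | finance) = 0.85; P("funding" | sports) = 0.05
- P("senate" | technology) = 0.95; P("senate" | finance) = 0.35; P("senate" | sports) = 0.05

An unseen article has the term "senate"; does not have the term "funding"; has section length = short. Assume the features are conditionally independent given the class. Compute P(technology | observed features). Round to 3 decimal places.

technology: 0.25 × 0.15 × (1−0.45) × 0.95 = 0.01959375
finance: 0.4 × 0.5 × (1−0.85) × 0.35 = 0.0105
sports: 0.35 × 0.25 × (1−0.05) × 0.05 = 0.00415625
P(technology | x) = 0.01959375 / 0.03425 ≈ 0.572

0.572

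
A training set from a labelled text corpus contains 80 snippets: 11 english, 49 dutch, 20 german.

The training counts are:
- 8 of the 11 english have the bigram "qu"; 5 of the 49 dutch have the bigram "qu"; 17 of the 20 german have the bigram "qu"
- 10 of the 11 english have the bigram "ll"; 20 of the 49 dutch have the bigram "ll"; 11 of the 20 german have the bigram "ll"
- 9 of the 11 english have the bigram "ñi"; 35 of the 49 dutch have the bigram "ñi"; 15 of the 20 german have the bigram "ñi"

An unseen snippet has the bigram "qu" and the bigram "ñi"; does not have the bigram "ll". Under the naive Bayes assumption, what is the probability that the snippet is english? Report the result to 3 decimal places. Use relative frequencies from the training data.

english: (11/80) × (8/11) × (1/11) × (9/11) ≈ 0.00743802
dutch: (49/80) × (5/49) × (29/49) × (35/49) ≈ 0.0264213
german: (20/80) × (17/20) × (9/20) × (15/20) = 0.07171875
P(english | x) = 0.00743802 / 0.10557807 ≈ 0.070

0.070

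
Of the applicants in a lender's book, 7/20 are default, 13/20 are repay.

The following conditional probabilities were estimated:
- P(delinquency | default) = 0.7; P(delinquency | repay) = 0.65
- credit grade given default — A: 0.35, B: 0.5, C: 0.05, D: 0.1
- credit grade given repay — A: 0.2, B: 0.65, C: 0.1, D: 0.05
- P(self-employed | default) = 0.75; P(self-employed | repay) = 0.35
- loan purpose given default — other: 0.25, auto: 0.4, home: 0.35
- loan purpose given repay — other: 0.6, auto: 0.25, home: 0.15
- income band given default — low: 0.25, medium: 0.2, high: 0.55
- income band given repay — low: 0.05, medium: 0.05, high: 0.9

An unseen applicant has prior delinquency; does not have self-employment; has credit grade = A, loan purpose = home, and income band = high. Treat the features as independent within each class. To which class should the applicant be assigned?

repay

default: 0.35 × 0.7 × 0.35 × (1−0.75) × 0.35 × 0.55 = 0.00412671875
repay: 0.65 × 0.65 × 0.2 × (1−0.35) × 0.15 × 0.9 = 0.007414875
Highest score → repay.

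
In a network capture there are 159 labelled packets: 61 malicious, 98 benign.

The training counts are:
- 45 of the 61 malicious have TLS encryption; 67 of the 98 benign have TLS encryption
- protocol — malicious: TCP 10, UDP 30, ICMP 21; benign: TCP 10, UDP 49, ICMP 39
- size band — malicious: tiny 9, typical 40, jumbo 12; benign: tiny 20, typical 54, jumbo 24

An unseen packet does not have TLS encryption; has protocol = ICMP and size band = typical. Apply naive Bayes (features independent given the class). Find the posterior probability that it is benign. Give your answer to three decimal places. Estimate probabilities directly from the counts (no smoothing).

0.653

malicious: (61/159) × (16/61) × (21/61) × (40/61) ≈ 0.0227166
benign: (98/159) × (31/98) × (39/98) × (54/98) ≈ 0.0427534
P(benign | x) = 0.0427534 / 0.06547 ≈ 0.653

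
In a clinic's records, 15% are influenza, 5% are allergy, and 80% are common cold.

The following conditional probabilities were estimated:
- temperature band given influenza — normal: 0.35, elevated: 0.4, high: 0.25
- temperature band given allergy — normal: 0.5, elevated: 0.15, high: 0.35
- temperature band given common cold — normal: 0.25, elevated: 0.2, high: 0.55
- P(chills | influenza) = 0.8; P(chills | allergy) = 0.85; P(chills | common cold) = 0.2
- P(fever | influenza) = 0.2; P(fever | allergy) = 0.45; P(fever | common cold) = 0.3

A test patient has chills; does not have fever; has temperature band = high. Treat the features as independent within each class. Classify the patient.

influenza: 0.15 × 0.25 × 0.8 × (1−0.2) = 0.024
allergy: 0.05 × 0.35 × 0.85 × (1−0.45) = 0.00818125
common cold: 0.8 × 0.55 × 0.2 × (1−0.3) = 0.0616
Highest score → common cold.

common cold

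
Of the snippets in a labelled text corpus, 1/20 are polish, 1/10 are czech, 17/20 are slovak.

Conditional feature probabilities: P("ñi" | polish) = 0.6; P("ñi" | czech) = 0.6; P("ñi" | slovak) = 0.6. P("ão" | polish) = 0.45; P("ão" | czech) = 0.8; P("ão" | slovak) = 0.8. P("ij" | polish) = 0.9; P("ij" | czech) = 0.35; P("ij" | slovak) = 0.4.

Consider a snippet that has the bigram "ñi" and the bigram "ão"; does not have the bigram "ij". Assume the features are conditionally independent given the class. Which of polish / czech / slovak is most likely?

polish: 0.05 × 0.6 × 0.45 × (1−0.9) = 0.00135
czech: 0.1 × 0.6 × 0.8 × (1−0.35) = 0.0312
slovak: 0.85 × 0.6 × 0.8 × (1−0.4) = 0.2448
Highest score → slovak.

slovak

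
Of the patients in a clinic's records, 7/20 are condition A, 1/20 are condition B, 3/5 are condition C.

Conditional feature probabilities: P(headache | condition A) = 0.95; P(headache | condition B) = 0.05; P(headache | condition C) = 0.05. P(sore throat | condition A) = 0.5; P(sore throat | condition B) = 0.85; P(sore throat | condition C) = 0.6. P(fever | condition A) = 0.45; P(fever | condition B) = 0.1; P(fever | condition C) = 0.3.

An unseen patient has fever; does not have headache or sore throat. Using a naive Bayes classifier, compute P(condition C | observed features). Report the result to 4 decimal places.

0.9363

condition A: 0.35 × (1−0.95) × (1−0.5) × 0.45 = 0.0039375
condition B: 0.05 × (1−0.05) × (1−0.85) × 0.1 = 0.0007125
condition C: 0.6 × (1−0.05) × (1−0.6) × 0.3 = 0.0684
P(condition C | x) = 0.0684 / 0.07305 ≈ 0.9363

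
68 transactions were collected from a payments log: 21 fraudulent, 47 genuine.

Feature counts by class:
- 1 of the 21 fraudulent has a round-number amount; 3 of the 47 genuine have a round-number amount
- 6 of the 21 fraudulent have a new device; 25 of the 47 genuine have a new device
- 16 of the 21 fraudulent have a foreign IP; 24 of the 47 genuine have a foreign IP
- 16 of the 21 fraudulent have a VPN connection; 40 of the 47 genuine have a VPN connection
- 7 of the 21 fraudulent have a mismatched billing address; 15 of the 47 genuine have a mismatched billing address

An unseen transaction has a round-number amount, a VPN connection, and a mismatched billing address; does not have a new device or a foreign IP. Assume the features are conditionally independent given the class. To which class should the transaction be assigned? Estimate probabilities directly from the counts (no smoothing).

fraudulent: (21/68) × (1/21) × (15/21) × (5/21) × (16/21) × (7/21) ≈ 0.000635175
genuine: (47/68) × (3/47) × (22/47) × (23/47) × (40/47) × (15/47) ≈ 0.00274488
Highest score → genuine.

genuine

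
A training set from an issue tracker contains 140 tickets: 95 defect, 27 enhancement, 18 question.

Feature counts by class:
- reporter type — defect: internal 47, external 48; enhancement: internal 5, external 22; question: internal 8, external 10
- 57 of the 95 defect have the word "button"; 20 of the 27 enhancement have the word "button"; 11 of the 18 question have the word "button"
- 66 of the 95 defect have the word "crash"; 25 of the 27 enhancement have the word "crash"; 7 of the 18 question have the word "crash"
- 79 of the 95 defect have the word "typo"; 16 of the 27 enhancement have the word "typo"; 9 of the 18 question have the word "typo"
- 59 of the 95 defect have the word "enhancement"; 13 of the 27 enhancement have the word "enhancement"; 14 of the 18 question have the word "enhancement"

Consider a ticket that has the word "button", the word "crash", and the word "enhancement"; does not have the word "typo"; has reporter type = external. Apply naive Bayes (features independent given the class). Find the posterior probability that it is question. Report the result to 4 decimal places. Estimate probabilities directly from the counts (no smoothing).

defect: (95/140) × (48/95) × (57/95) × (66/95) × (16/95) × (59/95) ≈ 0.0149489
enhancement: (27/140) × (22/27) × (20/27) × (25/27) × (11/27) × (13/27) ≈ 0.021142
question: (18/140) × (10/18) × (11/18) × (7/18) × (9/18) × (14/18) ≈ 0.00660151
P(question | x) = 0.00660151 / 0.04269241 ≈ 0.1546

0.1546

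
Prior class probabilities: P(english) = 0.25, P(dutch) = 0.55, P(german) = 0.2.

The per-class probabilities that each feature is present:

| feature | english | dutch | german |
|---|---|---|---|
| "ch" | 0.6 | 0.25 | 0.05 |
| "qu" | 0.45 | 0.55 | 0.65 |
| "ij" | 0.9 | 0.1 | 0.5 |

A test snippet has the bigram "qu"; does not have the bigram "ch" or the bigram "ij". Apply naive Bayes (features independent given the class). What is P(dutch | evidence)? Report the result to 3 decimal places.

0.755

english: 0.25 × (1−0.6) × 0.45 × (1−0.9) = 0.0045
dutch: 0.55 × (1−0.25) × 0.55 × (1−0.1) = 0.2041875
german: 0.2 × (1−0.05) × 0.65 × (1−0.5) = 0.06175
P(dutch | x) = 0.2041875 / 0.2704375 ≈ 0.755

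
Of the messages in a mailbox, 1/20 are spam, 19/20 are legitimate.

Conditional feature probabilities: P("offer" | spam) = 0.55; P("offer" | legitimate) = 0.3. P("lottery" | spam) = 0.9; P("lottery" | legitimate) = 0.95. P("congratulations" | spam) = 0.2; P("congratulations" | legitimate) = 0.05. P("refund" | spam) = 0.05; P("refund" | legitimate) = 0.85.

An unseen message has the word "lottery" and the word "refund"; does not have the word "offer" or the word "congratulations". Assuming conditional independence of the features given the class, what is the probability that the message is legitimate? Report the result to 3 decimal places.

0.998

spam: 0.05 × (1−0.55) × 0.9 × (1−0.2) × 0.05 = 0.00081
legitimate: 0.95 × (1−0.3) × 0.95 × (1−0.05) × 0.85 = 0.510138125
P(legitimate | x) = 0.510138125 / 0.510948125 ≈ 0.998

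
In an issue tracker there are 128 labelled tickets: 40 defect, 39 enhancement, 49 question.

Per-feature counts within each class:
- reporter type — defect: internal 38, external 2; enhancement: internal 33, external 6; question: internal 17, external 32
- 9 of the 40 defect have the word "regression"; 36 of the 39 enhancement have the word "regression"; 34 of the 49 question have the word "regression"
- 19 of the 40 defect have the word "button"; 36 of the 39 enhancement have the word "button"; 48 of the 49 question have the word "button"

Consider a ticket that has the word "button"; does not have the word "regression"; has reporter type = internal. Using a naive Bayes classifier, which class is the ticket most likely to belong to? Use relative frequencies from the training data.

defect: (40/128) × (38/40) × (31/40) × (19/40) = 0.109287109375
enhancement: (39/128) × (33/39) × (3/39) × (36/39) ≈ 0.0183062
question: (49/128) × (17/49) × (15/49) × (48/49) ≈ 0.0398272
Highest score → defect.

defect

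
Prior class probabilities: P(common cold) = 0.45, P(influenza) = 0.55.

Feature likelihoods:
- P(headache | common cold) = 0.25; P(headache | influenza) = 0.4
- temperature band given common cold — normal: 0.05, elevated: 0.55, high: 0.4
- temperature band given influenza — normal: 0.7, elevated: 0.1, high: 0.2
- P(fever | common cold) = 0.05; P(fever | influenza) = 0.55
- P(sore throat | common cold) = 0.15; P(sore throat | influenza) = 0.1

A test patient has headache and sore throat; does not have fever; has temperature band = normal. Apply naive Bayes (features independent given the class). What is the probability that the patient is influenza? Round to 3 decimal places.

0.896

common cold: 0.45 × 0.25 × 0.05 × (1−0.05) × 0.15 = 0.0008015625
influenza: 0.55 × 0.4 × 0.7 × (1−0.55) × 0.1 = 0.00693
P(influenza | x) = 0.00693 / 0.0077315625 ≈ 0.896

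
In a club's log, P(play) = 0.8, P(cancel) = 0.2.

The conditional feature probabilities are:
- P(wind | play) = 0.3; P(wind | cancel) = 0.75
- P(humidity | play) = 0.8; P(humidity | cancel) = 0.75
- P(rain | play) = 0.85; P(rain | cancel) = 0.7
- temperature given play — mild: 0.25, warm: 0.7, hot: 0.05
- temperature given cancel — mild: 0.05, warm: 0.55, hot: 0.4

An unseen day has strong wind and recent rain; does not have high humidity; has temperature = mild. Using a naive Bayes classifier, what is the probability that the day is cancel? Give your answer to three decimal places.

0.114

play: 0.8 × 0.3 × (1−0.8) × 0.85 × 0.25 = 0.0102
cancel: 0.2 × 0.75 × (1−0.75) × 0.7 × 0.05 = 0.0013125
P(cancel | x) = 0.0013125 / 0.0115125 ≈ 0.114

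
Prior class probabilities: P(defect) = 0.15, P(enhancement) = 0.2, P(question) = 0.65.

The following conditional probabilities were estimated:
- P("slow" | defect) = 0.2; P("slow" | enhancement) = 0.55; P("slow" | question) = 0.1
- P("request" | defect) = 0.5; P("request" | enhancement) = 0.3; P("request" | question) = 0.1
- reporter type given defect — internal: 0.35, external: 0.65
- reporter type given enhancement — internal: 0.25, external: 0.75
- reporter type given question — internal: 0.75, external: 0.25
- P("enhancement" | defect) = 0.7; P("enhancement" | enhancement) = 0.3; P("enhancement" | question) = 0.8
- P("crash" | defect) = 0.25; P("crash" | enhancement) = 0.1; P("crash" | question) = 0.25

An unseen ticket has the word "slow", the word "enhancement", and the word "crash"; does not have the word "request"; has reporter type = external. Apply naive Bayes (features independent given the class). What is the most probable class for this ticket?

question

defect: 0.15 × 0.2 × (1−0.5) × 0.65 × 0.7 × 0.25 = 0.00170625
enhancement: 0.2 × 0.55 × (1−0.3) × 0.75 × 0.3 × 0.1 = 0.0017325
question: 0.65 × 0.1 × (1−0.1) × 0.25 × 0.8 × 0.25 = 0.002925
Highest score → question.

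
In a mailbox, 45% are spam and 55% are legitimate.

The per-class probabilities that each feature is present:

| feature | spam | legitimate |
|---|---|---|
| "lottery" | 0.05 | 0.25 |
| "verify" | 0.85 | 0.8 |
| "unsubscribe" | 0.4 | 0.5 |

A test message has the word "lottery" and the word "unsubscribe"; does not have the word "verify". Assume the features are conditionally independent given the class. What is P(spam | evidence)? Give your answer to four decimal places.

spam: 0.45 × 0.05 × (1−0.85) × 0.4 = 0.00135
legitimate: 0.55 × 0.25 × (1−0.8) × 0.5 = 0.01375
P(spam | x) = 0.00135 / 0.0151 ≈ 0.0894

0.0894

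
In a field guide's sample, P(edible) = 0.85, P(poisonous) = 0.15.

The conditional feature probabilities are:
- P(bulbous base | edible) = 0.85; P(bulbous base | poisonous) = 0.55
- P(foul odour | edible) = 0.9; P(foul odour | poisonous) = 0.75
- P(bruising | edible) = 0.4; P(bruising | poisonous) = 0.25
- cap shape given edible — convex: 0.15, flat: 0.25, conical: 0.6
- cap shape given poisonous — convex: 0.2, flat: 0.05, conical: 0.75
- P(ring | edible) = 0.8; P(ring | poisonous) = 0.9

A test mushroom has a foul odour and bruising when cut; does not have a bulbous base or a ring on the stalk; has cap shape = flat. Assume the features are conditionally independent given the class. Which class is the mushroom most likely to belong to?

edible: 0.85 × (1−0.85) × 0.9 × 0.4 × 0.25 × (1−0.8) = 0.002295
poisonous: 0.15 × (1−0.55) × 0.75 × 0.25 × 0.05 × (1−0.9) = 0.00006328125
Highest score → edible.

edible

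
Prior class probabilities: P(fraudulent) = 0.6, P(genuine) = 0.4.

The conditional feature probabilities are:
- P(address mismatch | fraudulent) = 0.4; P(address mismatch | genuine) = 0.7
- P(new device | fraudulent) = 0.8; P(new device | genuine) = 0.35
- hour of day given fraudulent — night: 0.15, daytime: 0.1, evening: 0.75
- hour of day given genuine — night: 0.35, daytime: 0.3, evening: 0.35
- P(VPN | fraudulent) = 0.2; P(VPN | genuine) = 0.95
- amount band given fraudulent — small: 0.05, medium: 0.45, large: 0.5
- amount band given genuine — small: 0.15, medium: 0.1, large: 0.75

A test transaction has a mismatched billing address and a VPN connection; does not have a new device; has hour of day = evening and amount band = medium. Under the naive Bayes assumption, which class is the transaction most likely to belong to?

genuine

fraudulent: 0.6 × 0.4 × (1−0.8) × 0.75 × 0.2 × 0.45 = 0.00324
genuine: 0.4 × 0.7 × (1−0.35) × 0.35 × 0.95 × 0.1 = 0.0060515
Highest score → genuine.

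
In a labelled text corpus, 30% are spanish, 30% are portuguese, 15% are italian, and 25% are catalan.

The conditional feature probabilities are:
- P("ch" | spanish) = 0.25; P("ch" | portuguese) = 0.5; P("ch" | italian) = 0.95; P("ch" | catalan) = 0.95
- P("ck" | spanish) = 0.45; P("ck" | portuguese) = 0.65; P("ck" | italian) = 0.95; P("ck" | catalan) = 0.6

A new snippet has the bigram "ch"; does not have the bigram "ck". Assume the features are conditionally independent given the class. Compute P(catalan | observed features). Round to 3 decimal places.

0.485

spanish: 0.3 × 0.25 × (1−0.45) = 0.04125
portuguese: 0.3 × 0.5 × (1−0.65) = 0.0525
italian: 0.15 × 0.95 × (1−0.95) = 0.007125
catalan: 0.25 × 0.95 × (1−0.6) = 0.095
P(catalan | x) = 0.095 / 0.195875 ≈ 0.485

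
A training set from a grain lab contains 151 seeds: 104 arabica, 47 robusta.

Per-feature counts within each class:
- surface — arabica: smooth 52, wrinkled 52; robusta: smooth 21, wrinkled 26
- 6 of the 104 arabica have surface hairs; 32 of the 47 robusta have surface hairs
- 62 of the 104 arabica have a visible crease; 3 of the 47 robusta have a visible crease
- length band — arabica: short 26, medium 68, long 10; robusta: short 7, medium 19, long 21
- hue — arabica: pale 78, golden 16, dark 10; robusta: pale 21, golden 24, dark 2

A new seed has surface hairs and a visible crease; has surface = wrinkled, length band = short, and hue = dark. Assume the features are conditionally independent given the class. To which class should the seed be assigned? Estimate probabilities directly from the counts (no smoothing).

arabica

arabica: (104/151) × (52/104) × (6/104) × (62/104) × (26/104) × (10/104) ≈ 0.000284714
robusta: (47/151) × (26/47) × (32/47) × (3/47) × (7/47) × (2/47) ≈ 0.0000474247
Highest score → arabica.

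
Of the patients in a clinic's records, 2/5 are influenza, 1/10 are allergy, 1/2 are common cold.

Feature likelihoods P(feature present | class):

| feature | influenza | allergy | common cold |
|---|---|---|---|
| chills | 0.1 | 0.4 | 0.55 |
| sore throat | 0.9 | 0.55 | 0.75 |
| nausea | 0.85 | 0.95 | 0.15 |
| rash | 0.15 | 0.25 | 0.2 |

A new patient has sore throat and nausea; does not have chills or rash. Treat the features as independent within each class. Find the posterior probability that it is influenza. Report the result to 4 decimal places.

influenza: 0.4 × (1−0.1) × 0.9 × 0.85 × (1−0.15) = 0.23409
allergy: 0.1 × (1−0.4) × 0.55 × 0.95 × (1−0.25) = 0.0235125
common cold: 0.5 × (1−0.55) × 0.75 × 0.15 × (1−0.2) = 0.02025
P(influenza | x) = 0.23409 / 0.2778525 ≈ 0.8425

0.8425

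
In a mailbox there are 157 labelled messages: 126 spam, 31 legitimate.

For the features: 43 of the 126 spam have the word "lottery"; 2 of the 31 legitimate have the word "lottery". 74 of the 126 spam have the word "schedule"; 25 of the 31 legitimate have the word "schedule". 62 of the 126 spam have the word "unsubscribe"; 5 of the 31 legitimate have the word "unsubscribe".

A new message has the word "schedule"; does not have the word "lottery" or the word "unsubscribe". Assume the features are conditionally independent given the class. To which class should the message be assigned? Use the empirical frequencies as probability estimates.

spam: (126/157) × (83/126) × (74/126) × (64/126) ≈ 0.157706
legitimate: (31/157) × (29/31) × (25/31) × (26/31) ≈ 0.124936
Highest score → spam.

spam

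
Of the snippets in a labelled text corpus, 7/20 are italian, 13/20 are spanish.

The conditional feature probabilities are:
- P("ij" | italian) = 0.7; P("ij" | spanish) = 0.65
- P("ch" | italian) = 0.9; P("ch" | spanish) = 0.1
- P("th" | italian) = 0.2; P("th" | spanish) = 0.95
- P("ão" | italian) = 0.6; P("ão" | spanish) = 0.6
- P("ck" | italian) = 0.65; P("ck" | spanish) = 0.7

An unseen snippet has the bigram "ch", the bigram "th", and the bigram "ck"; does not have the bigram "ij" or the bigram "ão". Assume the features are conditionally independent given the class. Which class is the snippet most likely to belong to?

italian: 0.35 × (1−0.7) × 0.9 × 0.2 × (1−0.6) × 0.65 = 0.004914
spanish: 0.65 × (1−0.65) × 0.1 × 0.95 × (1−0.6) × 0.7 = 0.0060515
Highest score → spanish.

spanish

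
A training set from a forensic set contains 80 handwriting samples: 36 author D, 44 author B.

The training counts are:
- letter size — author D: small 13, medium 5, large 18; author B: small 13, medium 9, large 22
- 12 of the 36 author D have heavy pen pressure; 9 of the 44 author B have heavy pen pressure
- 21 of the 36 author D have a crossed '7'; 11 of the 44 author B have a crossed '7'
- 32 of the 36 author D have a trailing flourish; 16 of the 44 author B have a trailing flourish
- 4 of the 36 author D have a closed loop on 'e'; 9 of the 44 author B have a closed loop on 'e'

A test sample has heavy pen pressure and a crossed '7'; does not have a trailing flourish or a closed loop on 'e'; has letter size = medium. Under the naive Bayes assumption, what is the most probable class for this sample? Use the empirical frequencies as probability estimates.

author D: (36/80) × (5/36) × (12/36) × (21/36) × (4/36) × (32/36) ≈ 0.00120027
author B: (44/80) × (9/44) × (9/44) × (11/44) × (28/44) × (35/44) ≈ 0.00291208
Highest score → author B.

author B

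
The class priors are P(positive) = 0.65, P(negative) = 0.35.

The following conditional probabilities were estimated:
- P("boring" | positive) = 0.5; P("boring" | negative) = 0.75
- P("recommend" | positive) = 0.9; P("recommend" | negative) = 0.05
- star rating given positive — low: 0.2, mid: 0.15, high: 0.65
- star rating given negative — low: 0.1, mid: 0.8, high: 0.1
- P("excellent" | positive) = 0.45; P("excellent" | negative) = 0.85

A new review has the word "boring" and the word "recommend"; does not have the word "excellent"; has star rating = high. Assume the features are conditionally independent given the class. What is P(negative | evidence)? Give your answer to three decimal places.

0.002

positive: 0.65 × 0.5 × 0.9 × 0.65 × (1−0.45) = 0.10456875
negative: 0.35 × 0.75 × 0.05 × 0.1 × (1−0.85) = 0.000196875
P(negative | x) = 0.000196875 / 0.104765625 ≈ 0.002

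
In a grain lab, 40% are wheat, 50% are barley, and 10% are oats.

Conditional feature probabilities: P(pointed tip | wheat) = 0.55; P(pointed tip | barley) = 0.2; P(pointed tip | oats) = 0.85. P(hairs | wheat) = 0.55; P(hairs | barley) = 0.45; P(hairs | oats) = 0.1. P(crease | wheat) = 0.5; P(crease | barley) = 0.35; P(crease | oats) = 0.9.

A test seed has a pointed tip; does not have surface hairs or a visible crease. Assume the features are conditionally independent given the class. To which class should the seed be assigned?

wheat: 0.4 × 0.55 × (1−0.55) × (1−0.5) = 0.0495
barley: 0.5 × 0.2 × (1−0.45) × (1−0.35) = 0.03575
oats: 0.1 × 0.85 × (1−0.1) × (1−0.9) = 0.00765
Highest score → wheat.

wheat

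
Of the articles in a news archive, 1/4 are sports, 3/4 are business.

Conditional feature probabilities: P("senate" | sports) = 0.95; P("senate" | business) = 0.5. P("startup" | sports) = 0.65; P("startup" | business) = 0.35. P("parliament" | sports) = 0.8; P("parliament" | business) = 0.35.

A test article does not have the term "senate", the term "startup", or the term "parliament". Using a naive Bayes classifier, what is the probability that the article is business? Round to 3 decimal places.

0.995

sports: 0.25 × (1−0.95) × (1−0.65) × (1−0.8) = 0.000875
business: 0.75 × (1−0.5) × (1−0.35) × (1−0.35) = 0.1584375
P(business | x) = 0.1584375 / 0.1593125 ≈ 0.995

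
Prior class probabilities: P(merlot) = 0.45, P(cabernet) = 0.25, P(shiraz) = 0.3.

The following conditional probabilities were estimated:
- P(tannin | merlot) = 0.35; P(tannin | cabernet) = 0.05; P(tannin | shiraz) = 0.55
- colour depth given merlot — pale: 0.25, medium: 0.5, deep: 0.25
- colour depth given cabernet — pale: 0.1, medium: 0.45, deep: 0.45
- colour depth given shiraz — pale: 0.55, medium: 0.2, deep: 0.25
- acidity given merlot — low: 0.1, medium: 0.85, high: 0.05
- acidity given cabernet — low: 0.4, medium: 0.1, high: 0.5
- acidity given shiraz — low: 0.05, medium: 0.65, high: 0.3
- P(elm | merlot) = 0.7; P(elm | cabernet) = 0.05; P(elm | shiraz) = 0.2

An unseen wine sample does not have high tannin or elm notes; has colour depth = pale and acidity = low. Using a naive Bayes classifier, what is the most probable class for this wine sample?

merlot: 0.45 × (1−0.35) × 0.25 × 0.1 × (1−0.7) = 0.00219375
cabernet: 0.25 × (1−0.05) × 0.1 × 0.4 × (1−0.05) = 0.009025
shiraz: 0.3 × (1−0.55) × 0.55 × 0.05 × (1−0.2) = 0.00297
Highest score → cabernet.

cabernet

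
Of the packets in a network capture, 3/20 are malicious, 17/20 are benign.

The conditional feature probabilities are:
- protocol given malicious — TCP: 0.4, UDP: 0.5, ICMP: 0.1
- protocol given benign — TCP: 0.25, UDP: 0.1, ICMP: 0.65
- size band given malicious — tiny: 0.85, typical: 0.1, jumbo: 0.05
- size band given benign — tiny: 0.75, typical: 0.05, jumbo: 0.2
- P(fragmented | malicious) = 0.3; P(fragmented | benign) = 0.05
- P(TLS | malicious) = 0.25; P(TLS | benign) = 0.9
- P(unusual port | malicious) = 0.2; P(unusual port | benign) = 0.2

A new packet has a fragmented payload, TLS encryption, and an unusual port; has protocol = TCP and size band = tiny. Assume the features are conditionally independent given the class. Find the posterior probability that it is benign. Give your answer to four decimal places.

0.6522

malicious: 0.15 × 0.4 × 0.85 × 0.3 × 0.25 × 0.2 = 0.000765
benign: 0.85 × 0.25 × 0.75 × 0.05 × 0.9 × 0.2 = 0.001434375
P(benign | x) = 0.001434375 / 0.002199375 ≈ 0.6522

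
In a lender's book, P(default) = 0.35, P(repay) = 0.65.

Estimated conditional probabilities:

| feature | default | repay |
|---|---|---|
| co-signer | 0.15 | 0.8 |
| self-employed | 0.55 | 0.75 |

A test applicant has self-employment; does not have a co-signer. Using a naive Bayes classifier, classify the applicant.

default

default: 0.35 × (1−0.15) × 0.55 = 0.163625
repay: 0.65 × (1−0.8) × 0.75 = 0.0975
Highest score → default.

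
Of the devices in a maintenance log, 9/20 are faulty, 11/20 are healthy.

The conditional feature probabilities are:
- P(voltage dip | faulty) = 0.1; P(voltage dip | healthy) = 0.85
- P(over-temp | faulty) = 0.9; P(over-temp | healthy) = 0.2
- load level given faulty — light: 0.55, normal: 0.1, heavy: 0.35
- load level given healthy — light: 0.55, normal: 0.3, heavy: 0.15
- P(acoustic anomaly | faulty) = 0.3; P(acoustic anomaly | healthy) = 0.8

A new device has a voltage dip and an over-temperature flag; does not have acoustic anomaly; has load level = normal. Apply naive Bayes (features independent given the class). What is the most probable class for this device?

faulty: 0.45 × 0.1 × 0.9 × 0.1 × (1−0.3) = 0.002835
healthy: 0.55 × 0.85 × 0.2 × 0.3 × (1−0.8) = 0.00561
Highest score → healthy.

healthy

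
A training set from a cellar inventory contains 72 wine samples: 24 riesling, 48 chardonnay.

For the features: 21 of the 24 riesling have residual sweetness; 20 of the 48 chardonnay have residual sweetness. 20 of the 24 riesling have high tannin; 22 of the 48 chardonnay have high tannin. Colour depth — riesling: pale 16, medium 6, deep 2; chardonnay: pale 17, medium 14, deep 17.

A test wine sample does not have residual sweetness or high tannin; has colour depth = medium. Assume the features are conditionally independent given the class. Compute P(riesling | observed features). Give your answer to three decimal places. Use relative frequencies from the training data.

riesling: (24/72) × (3/24) × (4/24) × (6/24) ≈ 0.00173611
chardonnay: (48/72) × (28/48) × (26/48) × (14/48) ≈ 0.061439
P(riesling | x) = 0.00173611 / 0.06317511 ≈ 0.027

0.027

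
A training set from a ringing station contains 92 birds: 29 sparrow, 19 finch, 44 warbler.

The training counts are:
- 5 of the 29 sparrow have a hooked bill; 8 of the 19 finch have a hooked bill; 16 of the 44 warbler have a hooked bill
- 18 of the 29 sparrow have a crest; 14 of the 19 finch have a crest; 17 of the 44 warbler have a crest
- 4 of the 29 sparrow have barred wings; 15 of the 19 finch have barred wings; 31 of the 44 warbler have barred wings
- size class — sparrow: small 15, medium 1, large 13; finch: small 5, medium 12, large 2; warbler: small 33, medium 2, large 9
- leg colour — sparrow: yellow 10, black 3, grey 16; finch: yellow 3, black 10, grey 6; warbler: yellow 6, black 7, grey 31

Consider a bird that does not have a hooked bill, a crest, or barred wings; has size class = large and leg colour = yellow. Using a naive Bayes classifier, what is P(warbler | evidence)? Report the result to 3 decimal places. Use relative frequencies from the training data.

0.104

sparrow: (29/92) × (24/29) × (11/29) × (25/29) × (13/29) × (10/29) ≈ 0.0131858
finch: (19/92) × (11/19) × (5/19) × (4/19) × (2/19) × (3/19) ≈ 0.000110096
warbler: (44/92) × (28/44) × (27/44) × (13/44) × (9/44) × (6/44) ≈ 0.00153908
P(warbler | x) = 0.00153908 / 0.014834976 ≈ 0.104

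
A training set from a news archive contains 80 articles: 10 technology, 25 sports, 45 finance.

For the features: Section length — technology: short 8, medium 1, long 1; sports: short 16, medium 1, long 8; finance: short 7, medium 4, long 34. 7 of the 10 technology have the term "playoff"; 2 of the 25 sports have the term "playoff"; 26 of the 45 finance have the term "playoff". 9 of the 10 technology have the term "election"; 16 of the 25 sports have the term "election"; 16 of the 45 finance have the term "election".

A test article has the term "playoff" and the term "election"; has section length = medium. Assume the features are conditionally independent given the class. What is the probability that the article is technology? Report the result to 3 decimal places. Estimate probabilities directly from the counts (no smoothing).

technology: (10/80) × (1/10) × (7/10) × (9/10) = 0.007875
sports: (25/80) × (1/25) × (2/25) × (16/25) = 0.00064
finance: (45/80) × (4/45) × (26/45) × (16/45) ≈ 0.0102716
P(technology | x) = 0.007875 / 0.0187866 ≈ 0.419

0.419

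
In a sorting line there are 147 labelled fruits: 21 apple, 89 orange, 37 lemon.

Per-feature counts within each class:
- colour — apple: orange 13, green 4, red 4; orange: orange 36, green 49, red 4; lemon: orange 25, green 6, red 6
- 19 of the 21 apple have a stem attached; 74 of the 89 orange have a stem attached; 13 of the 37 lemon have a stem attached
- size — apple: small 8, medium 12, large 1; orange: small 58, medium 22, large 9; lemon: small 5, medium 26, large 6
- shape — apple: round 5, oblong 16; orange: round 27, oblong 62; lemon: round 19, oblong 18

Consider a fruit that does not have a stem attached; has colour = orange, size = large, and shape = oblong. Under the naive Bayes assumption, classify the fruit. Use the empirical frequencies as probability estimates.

lemon

apple: (21/147) × (13/21) × (2/21) × (1/21) × (16/21) ≈ 0.000305575
orange: (89/147) × (36/89) × (15/89) × (9/89) × (62/89) ≈ 0.00290764
lemon: (37/147) × (25/37) × (24/37) × (6/37) × (18/37) ≈ 0.00870267
Highest score → lemon.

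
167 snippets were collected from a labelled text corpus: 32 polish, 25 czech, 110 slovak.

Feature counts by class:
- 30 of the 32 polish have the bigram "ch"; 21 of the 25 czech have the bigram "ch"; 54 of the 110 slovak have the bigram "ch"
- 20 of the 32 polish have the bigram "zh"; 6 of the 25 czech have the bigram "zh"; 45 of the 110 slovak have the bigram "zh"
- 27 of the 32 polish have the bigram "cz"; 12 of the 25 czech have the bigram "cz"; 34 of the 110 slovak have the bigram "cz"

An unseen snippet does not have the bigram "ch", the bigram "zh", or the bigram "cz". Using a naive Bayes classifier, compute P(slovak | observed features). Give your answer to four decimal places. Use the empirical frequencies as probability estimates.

0.9309

polish: (32/167) × (2/32) × (12/32) × (5/32) ≈ 0.000701722
czech: (25/167) × (4/25) × (19/25) × (13/25) ≈ 0.00946587
slovak: (110/167) × (56/110) × (65/110) × (76/110) ≈ 0.136903
P(slovak | x) = 0.136903 / 0.147070592 ≈ 0.9309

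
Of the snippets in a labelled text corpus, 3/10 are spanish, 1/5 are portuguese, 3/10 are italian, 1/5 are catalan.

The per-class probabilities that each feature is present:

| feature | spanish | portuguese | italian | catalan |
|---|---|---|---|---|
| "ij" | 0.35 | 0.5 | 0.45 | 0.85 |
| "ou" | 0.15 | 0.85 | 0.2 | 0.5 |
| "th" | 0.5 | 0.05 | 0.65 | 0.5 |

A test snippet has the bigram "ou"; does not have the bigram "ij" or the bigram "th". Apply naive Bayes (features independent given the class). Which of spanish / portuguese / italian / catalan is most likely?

portuguese

spanish: 0.3 × (1−0.35) × 0.15 × (1−0.5) = 0.014625
portuguese: 0.2 × (1−0.5) × 0.85 × (1−0.05) = 0.08075
italian: 0.3 × (1−0.45) × 0.2 × (1−0.65) = 0.01155
catalan: 0.2 × (1−0.85) × 0.5 × (1−0.5) = 0.0075
Highest score → portuguese.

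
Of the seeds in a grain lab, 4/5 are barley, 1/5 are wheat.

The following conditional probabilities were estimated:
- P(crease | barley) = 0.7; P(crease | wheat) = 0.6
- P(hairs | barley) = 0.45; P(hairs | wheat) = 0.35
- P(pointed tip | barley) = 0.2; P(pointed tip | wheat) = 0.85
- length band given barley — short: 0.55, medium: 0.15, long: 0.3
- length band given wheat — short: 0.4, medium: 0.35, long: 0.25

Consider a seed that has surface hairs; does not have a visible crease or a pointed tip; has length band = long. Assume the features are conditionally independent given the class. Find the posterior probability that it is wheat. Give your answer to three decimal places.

barley: 0.8 × (1−0.7) × 0.45 × (1−0.2) × 0.3 = 0.02592
wheat: 0.2 × (1−0.6) × 0.35 × (1−0.85) × 0.25 = 0.00105
P(wheat | x) = 0.00105 / 0.02697 ≈ 0.039

0.039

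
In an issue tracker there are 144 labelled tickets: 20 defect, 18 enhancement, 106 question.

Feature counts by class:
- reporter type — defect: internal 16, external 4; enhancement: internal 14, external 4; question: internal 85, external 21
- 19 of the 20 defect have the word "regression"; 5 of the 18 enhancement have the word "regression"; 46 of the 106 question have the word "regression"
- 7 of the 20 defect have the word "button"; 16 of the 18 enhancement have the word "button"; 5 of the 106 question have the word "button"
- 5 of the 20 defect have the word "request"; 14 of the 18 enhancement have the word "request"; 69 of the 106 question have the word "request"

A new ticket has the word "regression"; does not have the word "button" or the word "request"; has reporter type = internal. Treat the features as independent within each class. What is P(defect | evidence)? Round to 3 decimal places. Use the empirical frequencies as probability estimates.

defect: (20/144) × (16/20) × (19/20) × (13/20) × (15/20) ≈ 0.0514583
enhancement: (18/144) × (14/18) × (5/18) × (2/18) × (4/18) ≈ 0.000666819
question: (106/144) × (85/106) × (46/106) × (101/106) × (37/106) ≈ 0.0851961
P(defect | x) = 0.0514583 / 0.137321219 ≈ 0.375

0.375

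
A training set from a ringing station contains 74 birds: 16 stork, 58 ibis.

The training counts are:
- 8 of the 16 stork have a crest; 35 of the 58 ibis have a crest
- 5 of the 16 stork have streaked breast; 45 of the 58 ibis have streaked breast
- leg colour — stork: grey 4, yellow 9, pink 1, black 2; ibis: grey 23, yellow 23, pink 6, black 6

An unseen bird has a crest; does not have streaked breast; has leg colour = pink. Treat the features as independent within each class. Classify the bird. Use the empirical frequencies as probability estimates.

stork: (16/74) × (8/16) × (11/16) × (1/16) ≈ 0.00464527
ibis: (58/74) × (35/58) × (13/58) × (6/58) ≈ 0.0109667
Highest score → ibis.

ibis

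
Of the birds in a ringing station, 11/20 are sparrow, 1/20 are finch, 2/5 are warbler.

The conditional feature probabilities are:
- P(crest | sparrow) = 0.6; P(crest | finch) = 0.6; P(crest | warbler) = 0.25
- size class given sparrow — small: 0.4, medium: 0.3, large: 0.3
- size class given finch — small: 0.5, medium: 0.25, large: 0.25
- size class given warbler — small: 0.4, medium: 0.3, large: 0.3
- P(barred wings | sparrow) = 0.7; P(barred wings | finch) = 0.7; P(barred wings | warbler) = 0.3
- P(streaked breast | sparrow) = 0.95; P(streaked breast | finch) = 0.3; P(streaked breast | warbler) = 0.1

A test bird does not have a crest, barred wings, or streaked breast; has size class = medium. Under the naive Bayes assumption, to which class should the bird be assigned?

sparrow: 0.55 × (1−0.6) × 0.3 × (1−0.7) × (1−0.95) = 0.00099
finch: 0.05 × (1−0.6) × 0.25 × (1−0.7) × (1−0.3) = 0.00105
warbler: 0.4 × (1−0.25) × 0.3 × (1−0.3) × (1−0.1) = 0.0567
Highest score → warbler.

warbler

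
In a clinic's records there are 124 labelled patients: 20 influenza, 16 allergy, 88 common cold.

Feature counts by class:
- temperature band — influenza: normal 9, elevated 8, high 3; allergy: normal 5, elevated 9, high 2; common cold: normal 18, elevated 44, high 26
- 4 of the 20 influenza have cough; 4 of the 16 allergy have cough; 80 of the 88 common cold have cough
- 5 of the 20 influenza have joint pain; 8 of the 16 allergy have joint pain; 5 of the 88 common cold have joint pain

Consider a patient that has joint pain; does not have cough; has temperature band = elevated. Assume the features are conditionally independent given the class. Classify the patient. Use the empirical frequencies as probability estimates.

influenza: (20/124) × (8/20) × (16/20) × (5/20) ≈ 0.0129032
allergy: (16/124) × (9/16) × (12/16) × (8/16) ≈ 0.0272177
common cold: (88/124) × (44/88) × (8/88) × (5/88) ≈ 0.00183284
Highest score → allergy.

allergy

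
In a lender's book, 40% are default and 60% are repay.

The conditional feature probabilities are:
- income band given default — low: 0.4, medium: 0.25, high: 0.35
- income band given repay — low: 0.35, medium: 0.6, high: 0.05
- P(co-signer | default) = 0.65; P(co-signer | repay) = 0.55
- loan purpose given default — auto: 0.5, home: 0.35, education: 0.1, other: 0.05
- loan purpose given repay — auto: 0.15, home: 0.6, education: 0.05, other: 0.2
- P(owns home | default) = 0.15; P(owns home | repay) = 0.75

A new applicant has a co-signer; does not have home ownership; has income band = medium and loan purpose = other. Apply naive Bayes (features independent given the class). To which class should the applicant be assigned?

default: 0.4 × 0.25 × 0.65 × 0.05 × (1−0.15) = 0.0027625
repay: 0.6 × 0.6 × 0.55 × 0.2 × (1−0.75) = 0.0099
Highest score → repay.

repay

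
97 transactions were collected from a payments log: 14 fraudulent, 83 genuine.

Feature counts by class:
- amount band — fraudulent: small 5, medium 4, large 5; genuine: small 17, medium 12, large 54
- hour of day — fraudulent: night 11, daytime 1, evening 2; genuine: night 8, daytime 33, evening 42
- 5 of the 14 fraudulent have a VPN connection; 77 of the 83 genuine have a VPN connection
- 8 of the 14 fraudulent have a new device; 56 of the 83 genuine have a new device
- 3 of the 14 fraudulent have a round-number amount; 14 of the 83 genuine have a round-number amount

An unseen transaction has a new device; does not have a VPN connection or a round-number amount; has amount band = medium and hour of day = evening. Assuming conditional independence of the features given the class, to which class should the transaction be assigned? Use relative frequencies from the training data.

genuine

fraudulent: (14/97) × (4/14) × (2/14) × (9/14) × (8/14) × (11/14) ≈ 0.00170032
genuine: (83/97) × (12/83) × (42/83) × (6/83) × (56/83) × (69/83) ≈ 0.00253825
Highest score → genuine.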